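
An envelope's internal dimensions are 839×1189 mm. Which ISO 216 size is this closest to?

A0 (841 × 1189 mm)

Aspect ratio 1189/839 ≈ 1.417 — close to the ISO √2 ≈ 1.414.
In the A-series (A0 area = 1 m²): A0 = 841 × 1189 mm.
Off by 2 mm total — nearest standard size.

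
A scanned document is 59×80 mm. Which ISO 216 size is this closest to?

Aspect ratio 80/59 ≈ 1.356 (ISO target is √2 ≈ 1.414).
In the C-series (envelope sizes, between A and B): C8 = 57 × 81 mm.
Off by 3 mm total — nearest standard size.

C8 (57 × 81 mm)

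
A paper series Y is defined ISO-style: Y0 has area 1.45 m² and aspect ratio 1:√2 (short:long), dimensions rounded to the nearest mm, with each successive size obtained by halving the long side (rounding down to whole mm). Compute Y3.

Let Y0's short side be w mm. w · w√2 = 1.45 m² = 1,450,000 mm², so w ≈ 1012.6 mm and w√2 ≈ 1432.0 mm → Y0 = 1013 × 1432 mm.
Y1: ⌊1432/2⌋ × 1013 = 716 × 1013 mm
Y2: ⌊1013/2⌋ × 716 = 506 × 716 mm
Y3: ⌊716/2⌋ × 506 = 358 × 506 mm

358 × 506 mm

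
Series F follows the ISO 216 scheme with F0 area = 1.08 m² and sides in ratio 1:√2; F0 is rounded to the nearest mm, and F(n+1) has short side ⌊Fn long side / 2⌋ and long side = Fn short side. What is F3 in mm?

Let F0's short side be w mm. w · w√2 = 1.08 m² = 1,080,000 mm², so w ≈ 873.9 mm and w√2 ≈ 1235.9 mm → F0 = 874 × 1236 mm.
F1: ⌊1236/2⌋ × 874 = 618 × 874 mm
F2: ⌊874/2⌋ × 618 = 437 × 618 mm
F3: ⌊618/2⌋ × 437 = 309 × 437 mm

309 × 437 mm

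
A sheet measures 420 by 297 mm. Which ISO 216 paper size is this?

Aspect ratio 420/297 ≈ 1.414 — close to the ISO √2 ≈ 1.414.
In the A-series (A0 area = 1 m²): A3 = 297 × 420 mm.

A3 (297 × 420 mm)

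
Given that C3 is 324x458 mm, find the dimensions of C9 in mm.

40 × 57 mm

C4: ⌊458/2⌋ × 324 = 229 × 324 mm
C5: ⌊324/2⌋ × 229 = 162 × 229 mm
C6: ⌊229/2⌋ × 162 = 114 × 162 mm
C7: ⌊162/2⌋ × 114 = 81 × 114 mm
C8: ⌊114/2⌋ × 81 = 57 × 81 mm
C9: ⌊81/2⌋ × 57 = 40 × 57 mm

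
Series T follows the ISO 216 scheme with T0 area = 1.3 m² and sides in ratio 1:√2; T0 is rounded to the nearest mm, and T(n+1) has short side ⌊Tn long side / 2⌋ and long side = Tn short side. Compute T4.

Let T0's short side be w mm. w · w√2 = 1.3 m² = 1,300,000 mm², so w ≈ 958.8 mm and w√2 ≈ 1355.9 mm → T0 = 959 × 1356 mm.
T1: ⌊1356/2⌋ × 959 = 678 × 959 mm
T2: ⌊959/2⌋ × 678 = 479 × 678 mm
T3: ⌊678/2⌋ × 479 = 339 × 479 mm
T4: ⌊479/2⌋ × 339 = 239 × 339 mm

239 × 339 mm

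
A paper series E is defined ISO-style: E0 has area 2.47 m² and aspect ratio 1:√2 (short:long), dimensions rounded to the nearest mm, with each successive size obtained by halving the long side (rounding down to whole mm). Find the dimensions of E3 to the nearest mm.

467 × 661 mm

Let E0's short side be w mm. w · w√2 = 2.47 m² = 2,470,000 mm², so w ≈ 1321.6 mm and w√2 ≈ 1869.0 mm → E0 = 1322 × 1869 mm.
E1: ⌊1869/2⌋ × 1322 = 934 × 1322 mm
E2: ⌊1322/2⌋ × 934 = 661 × 934 mm
E3: ⌊934/2⌋ × 661 = 467 × 661 mm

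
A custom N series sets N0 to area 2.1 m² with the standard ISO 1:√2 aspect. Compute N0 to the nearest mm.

1219 × 1723 mm

Let the short side be w mm. Then w · w√2 = 2.1 m² = 2,100,000 mm².
w² = 2,100,000/√2, so w ≈ 1218.6 mm; long side = w√2 ≈ 1723.3 mm.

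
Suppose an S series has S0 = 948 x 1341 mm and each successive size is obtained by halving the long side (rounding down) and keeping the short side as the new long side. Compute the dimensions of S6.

118 × 167 mm

S1: ⌊1341/2⌋ × 948 = 670 × 948 mm
S2: ⌊948/2⌋ × 670 = 474 × 670 mm
S3: ⌊670/2⌋ × 474 = 335 × 474 mm
S4: ⌊474/2⌋ × 335 = 237 × 335 mm
S5: ⌊335/2⌋ × 237 = 167 × 237 mm
S6: ⌊237/2⌋ × 167 = 118 × 167 mm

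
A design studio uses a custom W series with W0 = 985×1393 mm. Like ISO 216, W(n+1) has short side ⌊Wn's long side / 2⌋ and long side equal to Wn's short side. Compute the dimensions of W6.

123 × 174 mm

W1: ⌊1393/2⌋ × 985 = 696 × 985 mm
W2: ⌊985/2⌋ × 696 = 492 × 696 mm
W3: ⌊696/2⌋ × 492 = 348 × 492 mm
W4: ⌊492/2⌋ × 348 = 246 × 348 mm
W5: ⌊348/2⌋ × 246 = 174 × 246 mm
W6: ⌊246/2⌋ × 174 = 123 × 174 mm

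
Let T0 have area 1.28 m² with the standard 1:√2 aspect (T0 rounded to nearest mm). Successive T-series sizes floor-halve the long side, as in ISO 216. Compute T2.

475 × 672 mm

Let T0's short side be w mm. w · w√2 = 1.28 m² = 1,280,000 mm², so w ≈ 951.4 mm and w√2 ≈ 1345.4 mm → T0 = 951 × 1345 mm.
T1: ⌊1345/2⌋ × 951 = 672 × 951 mm
T2: ⌊951/2⌋ × 672 = 475 × 672 mm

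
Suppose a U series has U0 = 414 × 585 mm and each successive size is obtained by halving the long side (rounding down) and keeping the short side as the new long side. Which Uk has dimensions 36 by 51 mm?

U0: 414 × 585 mm
U1: 292 × 414 mm
U2: 207 × 292 mm
U3: 146 × 207 mm
U4: 103 × 146 mm
U5: 73 × 103 mm
U6: 51 × 73 mm
U7: 36 × 51 mm
U8: 25 × 36 mm
→ matches U7.

U7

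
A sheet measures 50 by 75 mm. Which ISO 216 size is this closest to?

Aspect ratio 75/50 ≈ 1.500 (ISO target is √2 ≈ 1.414).
In the A-series (A0 area = 1 m²): A8 = 52 × 74 mm.
Off by 3 mm total — nearest standard size.

A8 (52 × 74 mm)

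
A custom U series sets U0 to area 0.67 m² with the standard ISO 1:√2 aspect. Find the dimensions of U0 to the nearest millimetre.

Let the short side be w mm. Then w · w√2 = 0.67 m² = 670,000 mm².
w² = 670,000/√2, so w ≈ 688.3 mm; long side = w√2 ≈ 973.4 mm.

688 × 973 mm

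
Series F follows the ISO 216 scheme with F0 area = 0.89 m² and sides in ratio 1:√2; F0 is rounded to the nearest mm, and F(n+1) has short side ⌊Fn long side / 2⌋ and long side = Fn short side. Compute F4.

198 × 280 mm

Let F0's short side be w mm. w · w√2 = 0.89 m² = 890,000 mm², so w ≈ 793.3 mm and w√2 ≈ 1121.9 mm → F0 = 793 × 1122 mm.
F1: ⌊1122/2⌋ × 793 = 561 × 793 mm
F2: ⌊793/2⌋ × 561 = 396 × 561 mm
F3: ⌊561/2⌋ × 396 = 280 × 396 mm
F4: ⌊396/2⌋ × 280 = 198 × 280 mm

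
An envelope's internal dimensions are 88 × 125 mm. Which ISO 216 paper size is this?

B7 (88 × 125 mm)

Aspect ratio 125/88 ≈ 1.420 — close to the ISO √2 ≈ 1.414.
In the B-series (B0 = 1000 × 1414 mm): B7 = 88 × 125 mm.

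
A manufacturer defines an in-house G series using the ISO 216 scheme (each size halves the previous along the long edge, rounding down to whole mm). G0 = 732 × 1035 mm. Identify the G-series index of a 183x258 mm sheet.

G0: 732 × 1035 mm
G1: 517 × 732 mm
G2: 366 × 517 mm
G3: 258 × 366 mm
G4: 183 × 258 mm
G5: 129 × 183 mm
→ matches G4.

G4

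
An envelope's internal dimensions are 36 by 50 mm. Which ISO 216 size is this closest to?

Aspect ratio 50/36 ≈ 1.389 (ISO target is √2 ≈ 1.414).
In the A-series (A0 area = 1 m²): A9 = 37 × 52 mm.
Off by 3 mm total — nearest standard size.

A9 (37 × 52 mm)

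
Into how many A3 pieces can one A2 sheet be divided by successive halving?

Each ISO step halves the sheet: 1 × A2 → 2 × A3
From A2 to A3 is 1 halving step: 2^1 = 2.

2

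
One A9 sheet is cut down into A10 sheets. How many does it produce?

2

A9 = 37 × 52 mm; A10 = 26 × 37 mm.
Each halving step doubles the count; 1 step from A9 to A10.
2^1 = 2.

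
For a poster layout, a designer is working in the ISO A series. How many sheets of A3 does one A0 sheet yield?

Each ISO step halves the sheet: 1 × A0 → 2 × A1 → 4 × A2 → 8 × A3
From A0 to A3 is 3 halving steps: 2^3 = 8.

8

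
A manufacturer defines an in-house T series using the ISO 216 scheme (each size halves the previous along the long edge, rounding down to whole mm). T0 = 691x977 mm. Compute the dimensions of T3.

244 × 345 mm

T1: ⌊977/2⌋ × 691 = 488 × 691 mm
T2: ⌊691/2⌋ × 488 = 345 × 488 mm
T3: ⌊488/2⌋ × 345 = 244 × 345 mm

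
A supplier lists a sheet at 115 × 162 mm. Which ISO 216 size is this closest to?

C6 (114 × 162 mm)

Aspect ratio 162/115 ≈ 1.409 — close to the ISO √2 ≈ 1.414.
In the C-series (envelope sizes, between A and B): C6 = 114 × 162 mm.
Off by 1 mm total — nearest standard size.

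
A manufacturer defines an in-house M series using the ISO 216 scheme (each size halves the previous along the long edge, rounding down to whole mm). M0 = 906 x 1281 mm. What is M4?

M1: ⌊1281/2⌋ × 906 = 640 × 906 mm
M2: ⌊906/2⌋ × 640 = 453 × 640 mm
M3: ⌊640/2⌋ × 453 = 320 × 453 mm
M4: ⌊453/2⌋ × 320 = 226 × 320 mm

226 × 320 mm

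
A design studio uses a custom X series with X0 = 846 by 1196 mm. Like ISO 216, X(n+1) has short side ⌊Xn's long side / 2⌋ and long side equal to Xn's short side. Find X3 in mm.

X1 = 598 × 846 mm (from X0 by 1 halving).
X2: ⌊846/2⌋ × 598 = 423 × 598 mm
X3: ⌊598/2⌋ × 423 = 299 × 423 mm

299 × 423 mm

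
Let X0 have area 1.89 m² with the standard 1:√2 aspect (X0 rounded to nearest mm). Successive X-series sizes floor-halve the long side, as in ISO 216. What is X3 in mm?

408 × 578 mm

Let X0's short side be w mm. w · w√2 = 1.89 m² = 1,890,000 mm², so w ≈ 1156.0 mm and w√2 ≈ 1634.9 mm → X0 = 1156 × 1635 mm.
X1: ⌊1635/2⌋ × 1156 = 817 × 1156 mm
X2: ⌊1156/2⌋ × 817 = 578 × 817 mm
X3: ⌊817/2⌋ × 578 = 408 × 578 mm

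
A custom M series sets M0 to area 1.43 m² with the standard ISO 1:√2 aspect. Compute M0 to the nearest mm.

1006 × 1422 mm

Let the short side be w mm. Then w · w√2 = 1.43 m² = 1,430,000 mm².
w² = 1,430,000/√2, so w ≈ 1005.6 mm; long side = w√2 ≈ 1422.1 mm.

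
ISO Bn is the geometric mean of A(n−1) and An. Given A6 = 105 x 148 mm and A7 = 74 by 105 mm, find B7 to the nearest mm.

88 × 125 mm

Short side: √(105 · 74) = √7770 ≈ 88.1 → 88 mm
Long side: √(148 · 105) = √15540 ≈ 124.7 → 125 mm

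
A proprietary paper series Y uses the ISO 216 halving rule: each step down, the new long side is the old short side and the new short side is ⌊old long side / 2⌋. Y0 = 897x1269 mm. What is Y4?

224 × 317 mm

Y1: ⌊1269/2⌋ × 897 = 634 × 897 mm
Y2: ⌊897/2⌋ × 634 = 448 × 634 mm
Y3: ⌊634/2⌋ × 448 = 317 × 448 mm
Y4: ⌊448/2⌋ × 317 = 224 × 317 mm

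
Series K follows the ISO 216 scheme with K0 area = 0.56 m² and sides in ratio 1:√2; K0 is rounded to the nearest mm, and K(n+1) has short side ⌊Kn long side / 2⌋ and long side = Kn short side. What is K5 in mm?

111 × 157 mm

Let K0's short side be w mm. w · w√2 = 0.56 m² = 560,000 mm², so w ≈ 629.3 mm and w√2 ≈ 889.9 mm → K0 = 629 × 890 mm.
K1: ⌊890/2⌋ × 629 = 445 × 629 mm
K2: ⌊629/2⌋ × 445 = 314 × 445 mm
K3: ⌊445/2⌋ × 314 = 222 × 314 mm
K4: ⌊314/2⌋ × 222 = 157 × 222 mm
K5: ⌊222/2⌋ × 157 = 111 × 157 mm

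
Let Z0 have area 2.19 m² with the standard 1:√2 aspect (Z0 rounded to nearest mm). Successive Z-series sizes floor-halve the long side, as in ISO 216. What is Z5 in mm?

220 × 311 mm

Let Z0's short side be w mm. w · w√2 = 2.19 m² = 2,190,000 mm², so w ≈ 1244.4 mm and w√2 ≈ 1759.9 mm → Z0 = 1244 × 1760 mm.
Z1: ⌊1760/2⌋ × 1244 = 880 × 1244 mm
Z2: ⌊1244/2⌋ × 880 = 622 × 880 mm
Z3: ⌊880/2⌋ × 622 = 440 × 622 mm
Z4: ⌊622/2⌋ × 440 = 311 × 440 mm
Z5: ⌊440/2⌋ × 311 = 220 × 311 mm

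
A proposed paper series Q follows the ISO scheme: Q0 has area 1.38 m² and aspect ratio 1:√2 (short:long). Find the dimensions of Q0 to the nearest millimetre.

Let the short side be w mm. Then w · w√2 = 1.38 m² = 1,380,000 mm².
w² = 1,380,000/√2, so w ≈ 987.8 mm; long side = w√2 ≈ 1397.0 mm.

988 × 1397 mm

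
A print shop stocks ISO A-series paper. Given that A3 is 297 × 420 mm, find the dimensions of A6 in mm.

105 × 148 mm

A4: ⌊420/2⌋ × 297 = 210 × 297 mm
A5: ⌊297/2⌋ × 210 = 148 × 210 mm
A6: ⌊210/2⌋ × 148 = 105 × 148 mm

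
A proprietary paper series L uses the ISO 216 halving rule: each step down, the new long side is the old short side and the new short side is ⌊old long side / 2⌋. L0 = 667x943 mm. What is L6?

83 × 117 mm

L1 = 471 × 667 mm (from L0 by 1 halving).
L2: ⌊667/2⌋ × 471 = 333 × 471 mm
L3: ⌊471/2⌋ × 333 = 235 × 333 mm
L4: ⌊333/2⌋ × 235 = 166 × 235 mm
L5: ⌊235/2⌋ × 166 = 117 × 166 mm
L6: ⌊166/2⌋ × 117 = 83 × 117 mm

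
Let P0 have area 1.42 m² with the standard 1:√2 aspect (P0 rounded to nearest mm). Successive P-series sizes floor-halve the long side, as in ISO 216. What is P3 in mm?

Let P0's short side be w mm. w · w√2 = 1.42 m² = 1,420,000 mm², so w ≈ 1002.0 mm and w√2 ≈ 1417.1 mm → P0 = 1002 × 1417 mm.
P1: ⌊1417/2⌋ × 1002 = 708 × 1002 mm
P2: ⌊1002/2⌋ × 708 = 501 × 708 mm
P3: ⌊708/2⌋ × 501 = 354 × 501 mm

354 × 501 mm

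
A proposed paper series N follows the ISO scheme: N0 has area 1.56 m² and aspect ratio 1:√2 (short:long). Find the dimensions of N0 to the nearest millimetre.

Let the short side be w mm. Then w · w√2 = 1.56 m² = 1,560,000 mm².
w² = 1,560,000/√2, so w ≈ 1050.3 mm; long side = w√2 ≈ 1485.3 mm.

1050 × 1485 mm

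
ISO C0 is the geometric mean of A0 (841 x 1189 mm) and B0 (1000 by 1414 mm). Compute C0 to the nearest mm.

917 × 1297 mm

Short: √(841 · 1000) = √841000 ≈ 917.1 mm.
Long: √(1189 · 1414) = √1681246 ≈ 1296.6 mm.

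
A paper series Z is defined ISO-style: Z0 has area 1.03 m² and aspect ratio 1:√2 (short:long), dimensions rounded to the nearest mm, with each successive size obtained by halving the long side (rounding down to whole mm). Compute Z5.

Let Z0's short side be w mm. w · w√2 = 1.03 m² = 1,030,000 mm², so w ≈ 853.4 mm and w√2 ≈ 1206.9 mm → Z0 = 853 × 1207 mm.
Z1: ⌊1207/2⌋ × 853 = 603 × 853 mm
Z2: ⌊853/2⌋ × 603 = 426 × 603 mm
Z3: ⌊603/2⌋ × 426 = 301 × 426 mm
Z4: ⌊426/2⌋ × 301 = 213 × 301 mm
Z5: ⌊301/2⌋ × 213 = 150 × 213 mm

150 × 213 mm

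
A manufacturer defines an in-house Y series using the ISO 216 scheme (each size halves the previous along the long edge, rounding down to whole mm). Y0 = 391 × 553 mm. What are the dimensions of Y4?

97 × 138 mm

Y1 = 276 × 391 mm (from Y0 by 1 halving).
Y2: ⌊391/2⌋ × 276 = 195 × 276 mm
Y3: ⌊276/2⌋ × 195 = 138 × 195 mm
Y4: ⌊195/2⌋ × 138 = 97 × 138 mm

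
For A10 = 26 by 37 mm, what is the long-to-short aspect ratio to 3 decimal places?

1.423

37 / 26 = 1.423
ISO 216 targets √2 ≈ 1.414; the +0.009 deviation is from mm rounding.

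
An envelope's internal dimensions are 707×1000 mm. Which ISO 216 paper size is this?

B1 (707 × 1000 mm)

Aspect ratio 1000/707 ≈ 1.414 — close to the ISO √2 ≈ 1.414.
In the B-series (B0 = 1000 × 1414 mm): B1 = 707 × 1000 mm.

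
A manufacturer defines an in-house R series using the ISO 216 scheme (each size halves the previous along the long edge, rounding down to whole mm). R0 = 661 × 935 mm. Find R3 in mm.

233 × 330 mm

R1: ⌊935/2⌋ × 661 = 467 × 661 mm
R2: ⌊661/2⌋ × 467 = 330 × 467 mm
R3: ⌊467/2⌋ × 330 = 233 × 330 mm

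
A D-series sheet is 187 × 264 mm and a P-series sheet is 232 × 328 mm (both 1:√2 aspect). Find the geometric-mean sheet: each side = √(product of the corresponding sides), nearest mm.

Short side: √(187 · 232) = √43384 ≈ 208.3 → 208 mm
Long side: √(264 · 328) = √86592 ≈ 294.3 → 294 mm

208 × 294 mm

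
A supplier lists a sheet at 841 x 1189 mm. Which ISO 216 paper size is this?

Aspect ratio 1189/841 ≈ 1.414 — close to the ISO √2 ≈ 1.414.
In the A-series (A0 area = 1 m²): A0 = 841 × 1189 mm.

A0 (841 × 1189 mm)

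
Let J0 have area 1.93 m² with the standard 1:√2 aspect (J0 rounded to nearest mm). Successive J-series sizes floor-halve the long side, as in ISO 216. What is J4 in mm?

292 × 413 mm

Let J0's short side be w mm. w · w√2 = 1.93 m² = 1,930,000 mm², so w ≈ 1168.2 mm and w√2 ≈ 1652.1 mm → J0 = 1168 × 1652 mm.
J1: ⌊1652/2⌋ × 1168 = 826 × 1168 mm
J2: ⌊1168/2⌋ × 826 = 584 × 826 mm
J3: ⌊826/2⌋ × 584 = 413 × 584 mm
J4: ⌊584/2⌋ × 413 = 292 × 413 mm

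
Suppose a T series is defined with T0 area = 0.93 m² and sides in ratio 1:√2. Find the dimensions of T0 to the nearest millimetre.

Let the short side be w mm. Then w · w√2 = 0.93 m² = 930,000 mm².
w² = 930,000/√2, so w ≈ 810.9 mm; long side = w√2 ≈ 1146.8 mm.

811 × 1147 mm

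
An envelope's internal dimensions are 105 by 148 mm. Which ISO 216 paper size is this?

A6 (105 × 148 mm)

Aspect ratio 148/105 ≈ 1.410 — close to the ISO √2 ≈ 1.414.
In the A-series (A0 area = 1 m²): A6 = 105 × 148 mm.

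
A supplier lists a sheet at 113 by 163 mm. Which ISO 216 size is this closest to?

Aspect ratio 163/113 ≈ 1.442 (ISO target is √2 ≈ 1.414).
In the C-series (envelope sizes, between A and B): C6 = 114 × 162 mm.
Off by 2 mm total — nearest standard size.

C6 (114 × 162 mm)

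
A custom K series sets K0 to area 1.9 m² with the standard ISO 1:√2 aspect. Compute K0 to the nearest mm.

Let the short side be w mm. Then w · w√2 = 1.9 m² = 1,900,000 mm².
w² = 1,900,000/√2, so w ≈ 1159.1 mm; long side = w√2 ≈ 1639.2 mm.

1159 × 1639 mm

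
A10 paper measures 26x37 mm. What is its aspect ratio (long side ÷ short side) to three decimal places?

37 / 26 = 1.423
ISO 216 targets √2 ≈ 1.414; the +0.009 deviation is from mm rounding.

1.423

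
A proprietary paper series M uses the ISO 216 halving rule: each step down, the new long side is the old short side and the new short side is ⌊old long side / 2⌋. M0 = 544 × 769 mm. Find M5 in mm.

96 × 136 mm

M1 = 384 × 544 mm (from M0 by 1 halving).
M2: ⌊544/2⌋ × 384 = 272 × 384 mm
M3: ⌊384/2⌋ × 272 = 192 × 272 mm
M4: ⌊272/2⌋ × 192 = 136 × 192 mm
M5: ⌊192/2⌋ × 136 = 96 × 136 mm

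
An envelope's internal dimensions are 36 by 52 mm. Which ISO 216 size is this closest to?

A9 (37 × 52 mm)

Aspect ratio 52/36 ≈ 1.444 (ISO target is √2 ≈ 1.414).
In the A-series (A0 area = 1 m²): A9 = 37 × 52 mm.
Off by 1 mm total — nearest standard size.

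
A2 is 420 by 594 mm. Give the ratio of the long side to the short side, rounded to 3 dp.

594 / 420 = 1.414
Matches √2 ≈ 1.414 — the ISO 216 defining ratio.

1.414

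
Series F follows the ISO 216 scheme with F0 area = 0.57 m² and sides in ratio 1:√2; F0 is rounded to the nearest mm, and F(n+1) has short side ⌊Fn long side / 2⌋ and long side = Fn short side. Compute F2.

317 × 449 mm

Let F0's short side be w mm. w · w√2 = 0.57 m² = 570,000 mm², so w ≈ 634.9 mm and w√2 ≈ 897.8 mm → F0 = 635 × 898 mm.
F1: ⌊898/2⌋ × 635 = 449 × 635 mm
F2: ⌊635/2⌋ × 449 = 317 × 449 mm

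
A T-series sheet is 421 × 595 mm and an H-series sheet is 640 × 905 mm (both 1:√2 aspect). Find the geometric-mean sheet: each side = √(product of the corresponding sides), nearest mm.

Short side: √(421 · 640) = √269440 ≈ 519.1 → 519 mm
Long side: √(595 · 905) = √538475 ≈ 733.8 → 734 mm

519 × 734 mm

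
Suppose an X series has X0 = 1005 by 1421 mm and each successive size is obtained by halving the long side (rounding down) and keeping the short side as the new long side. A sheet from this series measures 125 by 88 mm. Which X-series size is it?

X7

X0: 1005 × 1421 mm
X1: 710 × 1005 mm
X2: 502 × 710 mm
X3: 355 × 502 mm
X4: 251 × 355 mm
X5: 177 × 251 mm
X6: 125 × 177 mm
X7: 88 × 125 mm
X8: 62 × 88 mm
→ matches X7.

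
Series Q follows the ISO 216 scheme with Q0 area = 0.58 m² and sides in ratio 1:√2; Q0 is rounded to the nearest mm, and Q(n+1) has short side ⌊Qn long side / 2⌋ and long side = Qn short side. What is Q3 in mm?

226 × 320 mm

Let Q0's short side be w mm. w · w√2 = 0.58 m² = 580,000 mm², so w ≈ 640.4 mm and w√2 ≈ 905.7 mm → Q0 = 640 × 906 mm.
Q1: ⌊906/2⌋ × 640 = 453 × 640 mm
Q2: ⌊640/2⌋ × 453 = 320 × 453 mm
Q3: ⌊453/2⌋ × 320 = 226 × 320 mm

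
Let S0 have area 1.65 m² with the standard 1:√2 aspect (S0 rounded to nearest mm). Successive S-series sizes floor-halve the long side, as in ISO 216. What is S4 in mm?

Let S0's short side be w mm. w · w√2 = 1.65 m² = 1,650,000 mm², so w ≈ 1080.2 mm and w√2 ≈ 1527.6 mm → S0 = 1080 × 1528 mm.
S1: ⌊1528/2⌋ × 1080 = 764 × 1080 mm
S2: ⌊1080/2⌋ × 764 = 540 × 764 mm
S3: ⌊764/2⌋ × 540 = 382 × 540 mm
S4: ⌊540/2⌋ × 382 = 270 × 382 mm

270 × 382 mm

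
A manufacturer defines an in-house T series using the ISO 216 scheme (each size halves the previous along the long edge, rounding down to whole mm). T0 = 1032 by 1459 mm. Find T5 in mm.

T1: ⌊1459/2⌋ × 1032 = 729 × 1032 mm
T2: ⌊1032/2⌋ × 729 = 516 × 729 mm
T3: ⌊729/2⌋ × 516 = 364 × 516 mm
T4: ⌊516/2⌋ × 364 = 258 × 364 mm
T5: ⌊364/2⌋ × 258 = 182 × 258 mm

182 × 258 mm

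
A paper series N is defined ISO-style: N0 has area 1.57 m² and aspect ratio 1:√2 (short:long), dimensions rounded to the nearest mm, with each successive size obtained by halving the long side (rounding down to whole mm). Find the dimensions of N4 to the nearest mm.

263 × 372 mm

Let N0's short side be w mm. w · w√2 = 1.57 m² = 1,570,000 mm², so w ≈ 1053.6 mm and w√2 ≈ 1490.1 mm → N0 = 1054 × 1490 mm.
N1: ⌊1490/2⌋ × 1054 = 745 × 1054 mm
N2: ⌊1054/2⌋ × 745 = 527 × 745 mm
N3: ⌊745/2⌋ × 527 = 372 × 527 mm
N4: ⌊527/2⌋ × 372 = 263 × 372 mm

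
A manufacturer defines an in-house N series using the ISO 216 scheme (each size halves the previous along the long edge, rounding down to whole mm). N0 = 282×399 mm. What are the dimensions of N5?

49 × 70 mm

N1: ⌊399/2⌋ × 282 = 199 × 282 mm
N2: ⌊282/2⌋ × 199 = 141 × 199 mm
N3: ⌊199/2⌋ × 141 = 99 × 141 mm
N4: ⌊141/2⌋ × 99 = 70 × 99 mm
N5: ⌊99/2⌋ × 70 = 49 × 70 mm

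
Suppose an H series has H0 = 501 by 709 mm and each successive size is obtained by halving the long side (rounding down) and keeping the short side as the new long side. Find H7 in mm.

44 × 62 mm

H1 = 354 × 501 mm (from H0 by 1 halving).
H2: ⌊501/2⌋ × 354 = 250 × 354 mm
H3: ⌊354/2⌋ × 250 = 177 × 250 mm
H4: ⌊250/2⌋ × 177 = 125 × 177 mm
H5: ⌊177/2⌋ × 125 = 88 × 125 mm
H6: ⌊125/2⌋ × 88 = 62 × 88 mm
H7: ⌊88/2⌋ × 62 = 44 × 62 mm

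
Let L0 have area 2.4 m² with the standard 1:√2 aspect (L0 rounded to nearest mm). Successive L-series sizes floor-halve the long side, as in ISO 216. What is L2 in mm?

Let L0's short side be w mm. w · w√2 = 2.4 m² = 2,400,000 mm², so w ≈ 1302.7 mm and w√2 ≈ 1842.3 mm → L0 = 1303 × 1842 mm.
L1: ⌊1842/2⌋ × 1303 = 921 × 1303 mm
L2: ⌊1303/2⌋ × 921 = 651 × 921 mm

651 × 921 mm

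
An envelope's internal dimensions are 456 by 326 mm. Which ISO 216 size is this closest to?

Aspect ratio 456/326 ≈ 1.399 (ISO target is √2 ≈ 1.414).
In the C-series (envelope sizes, between A and B): C3 = 324 × 458 mm.
Off by 4 mm total — nearest standard size.

C3 (324 × 458 mm)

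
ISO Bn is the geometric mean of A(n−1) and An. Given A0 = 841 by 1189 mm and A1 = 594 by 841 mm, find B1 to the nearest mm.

707 × 1000 mm

Short side: √(841 · 594) = √499554 ≈ 706.8 → 707 mm
Long side: √(1189 · 841) = √999949 ≈ 1000.0 → 1000 mm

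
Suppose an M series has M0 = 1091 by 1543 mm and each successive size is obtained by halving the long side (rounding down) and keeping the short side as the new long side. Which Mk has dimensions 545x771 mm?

M2

M0: 1091 × 1543 mm
M1: 771 × 1091 mm
M2: 545 × 771 mm
M3: 385 × 545 mm
→ matches M2.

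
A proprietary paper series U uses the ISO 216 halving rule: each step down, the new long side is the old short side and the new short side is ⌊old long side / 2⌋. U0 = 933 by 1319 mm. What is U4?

U1: ⌊1319/2⌋ × 933 = 659 × 933 mm
U2: ⌊933/2⌋ × 659 = 466 × 659 mm
U3: ⌊659/2⌋ × 466 = 329 × 466 mm
U4: ⌊466/2⌋ × 329 = 233 × 329 mm

233 × 329 mm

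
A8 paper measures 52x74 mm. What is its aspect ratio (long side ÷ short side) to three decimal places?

74 / 52 = 1.423
ISO 216 targets √2 ≈ 1.414; the +0.009 deviation is from mm rounding.

1.423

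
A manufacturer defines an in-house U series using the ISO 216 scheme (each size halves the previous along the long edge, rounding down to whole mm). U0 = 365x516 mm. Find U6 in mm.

45 × 64 mm

U1 = 258 × 365 mm (from U0 by 1 halving).
U2: ⌊365/2⌋ × 258 = 182 × 258 mm
U3: ⌊258/2⌋ × 182 = 129 × 182 mm
U4: ⌊182/2⌋ × 129 = 91 × 129 mm
U5: ⌊129/2⌋ × 91 = 64 × 91 mm
U6: ⌊91/2⌋ × 64 = 45 × 64 mm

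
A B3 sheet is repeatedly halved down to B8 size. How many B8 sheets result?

Each ISO step halves the sheet: 1 × B3 → 2 × B4 → 4 × B5 → 8 × B6 → …
From B3 to B8 is 5 halving steps: 2^5 = 32.

32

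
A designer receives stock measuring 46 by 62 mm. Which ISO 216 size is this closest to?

B9 (44 × 62 mm)

Aspect ratio 62/46 ≈ 1.348 (ISO target is √2 ≈ 1.414).
In the B-series (B0 = 1000 × 1414 mm): B9 = 44 × 62 mm.
Off by 2 mm total — nearest standard size.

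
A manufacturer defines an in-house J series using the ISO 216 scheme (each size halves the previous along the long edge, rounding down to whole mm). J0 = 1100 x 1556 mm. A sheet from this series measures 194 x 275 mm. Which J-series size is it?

J0: 1100 × 1556 mm
J1: 778 × 1100 mm
J2: 550 × 778 mm
J3: 389 × 550 mm
J4: 275 × 389 mm
J5: 194 × 275 mm
J6: 137 × 194 mm
→ matches J5.

J5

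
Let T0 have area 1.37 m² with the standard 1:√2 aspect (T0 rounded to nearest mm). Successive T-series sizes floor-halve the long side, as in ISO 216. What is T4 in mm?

246 × 348 mm

Let T0's short side be w mm. w · w√2 = 1.37 m² = 1,370,000 mm², so w ≈ 984.2 mm and w√2 ≈ 1391.9 mm → T0 = 984 × 1392 mm.
T1: ⌊1392/2⌋ × 984 = 696 × 984 mm
T2: ⌊984/2⌋ × 696 = 492 × 696 mm
T3: ⌊696/2⌋ × 492 = 348 × 492 mm
T4: ⌊492/2⌋ × 348 = 246 × 348 mm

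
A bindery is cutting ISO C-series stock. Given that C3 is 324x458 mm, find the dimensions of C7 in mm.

C4: ⌊458/2⌋ × 324 = 229 × 324 mm
C5: ⌊324/2⌋ × 229 = 162 × 229 mm
C6: ⌊229/2⌋ × 162 = 114 × 162 mm
C7: ⌊162/2⌋ × 114 = 81 × 114 mm

81 × 114 mm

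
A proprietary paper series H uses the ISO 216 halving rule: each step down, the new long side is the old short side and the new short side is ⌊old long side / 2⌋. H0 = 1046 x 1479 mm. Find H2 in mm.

523 × 739 mm

H1: ⌊1479/2⌋ × 1046 = 739 × 1046 mm
H2: ⌊1046/2⌋ × 739 = 523 × 739 mm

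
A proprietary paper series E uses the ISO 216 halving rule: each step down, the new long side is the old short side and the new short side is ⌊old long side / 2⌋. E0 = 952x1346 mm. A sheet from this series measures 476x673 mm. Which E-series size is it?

E0: 952 × 1346 mm
E1: 673 × 952 mm
E2: 476 × 673 mm
E3: 336 × 476 mm
→ matches E2.

E2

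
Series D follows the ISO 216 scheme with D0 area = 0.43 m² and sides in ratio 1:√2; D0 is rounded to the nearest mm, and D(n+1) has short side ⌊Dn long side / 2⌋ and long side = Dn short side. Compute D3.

195 × 275 mm

Let D0's short side be w mm. w · w√2 = 0.43 m² = 430,000 mm², so w ≈ 551.4 mm and w√2 ≈ 779.8 mm → D0 = 551 × 780 mm.
D1: ⌊780/2⌋ × 551 = 390 × 551 mm
D2: ⌊551/2⌋ × 390 = 275 × 390 mm
D3: ⌊390/2⌋ × 275 = 195 × 275 mm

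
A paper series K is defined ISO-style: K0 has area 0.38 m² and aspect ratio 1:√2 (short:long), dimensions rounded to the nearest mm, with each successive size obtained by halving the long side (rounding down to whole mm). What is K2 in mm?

Let K0's short side be w mm. w · w√2 = 0.38 m² = 380,000 mm², so w ≈ 518.4 mm and w√2 ≈ 733.1 mm → K0 = 518 × 733 mm.
K1: ⌊733/2⌋ × 518 = 366 × 518 mm
K2: ⌊518/2⌋ × 366 = 259 × 366 mm

259 × 366 mm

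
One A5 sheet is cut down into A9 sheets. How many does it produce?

A5 = 148 × 210 mm; A9 = 37 × 52 mm.
Each halving step doubles the count; 4 steps from A5 to A9.
2^4 = 16.

16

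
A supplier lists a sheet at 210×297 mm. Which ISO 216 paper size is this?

A4 (210 × 297 mm)

Aspect ratio 297/210 ≈ 1.414 — close to the ISO √2 ≈ 1.414.
In the A-series (A0 area = 1 m²): A4 = 210 × 297 mm.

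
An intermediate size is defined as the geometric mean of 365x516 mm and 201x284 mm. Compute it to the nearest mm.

271 × 383 mm

Short side: √(365 · 201) = √73365 ≈ 270.9 → 271 mm
Long side: √(516 · 284) = √146544 ≈ 382.8 → 383 mm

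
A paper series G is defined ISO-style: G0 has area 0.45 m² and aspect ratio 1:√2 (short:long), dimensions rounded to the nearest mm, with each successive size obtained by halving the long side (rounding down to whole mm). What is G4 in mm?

141 × 199 mm

Let G0's short side be w mm. w · w√2 = 0.45 m² = 450,000 mm², so w ≈ 564.1 mm and w√2 ≈ 797.7 mm → G0 = 564 × 798 mm.
G1: ⌊798/2⌋ × 564 = 399 × 564 mm
G2: ⌊564/2⌋ × 399 = 282 × 399 mm
G3: ⌊399/2⌋ × 282 = 199 × 282 mm
G4: ⌊282/2⌋ × 199 = 141 × 199 mm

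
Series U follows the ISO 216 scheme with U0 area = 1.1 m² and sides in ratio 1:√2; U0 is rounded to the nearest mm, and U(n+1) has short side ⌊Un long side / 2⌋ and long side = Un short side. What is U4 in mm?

Let U0's short side be w mm. w · w√2 = 1.1 m² = 1,100,000 mm², so w ≈ 881.9 mm and w√2 ≈ 1247.3 mm → U0 = 882 × 1247 mm.
U1: ⌊1247/2⌋ × 882 = 623 × 882 mm
U2: ⌊882/2⌋ × 623 = 441 × 623 mm
U3: ⌊623/2⌋ × 441 = 311 × 441 mm
U4: ⌊441/2⌋ × 311 = 220 × 311 mm

220 × 311 mm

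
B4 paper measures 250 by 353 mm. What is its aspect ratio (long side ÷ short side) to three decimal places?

353 / 250 = 1.412
ISO 216 targets √2 ≈ 1.414; the -0.002 deviation is from mm rounding.

1.412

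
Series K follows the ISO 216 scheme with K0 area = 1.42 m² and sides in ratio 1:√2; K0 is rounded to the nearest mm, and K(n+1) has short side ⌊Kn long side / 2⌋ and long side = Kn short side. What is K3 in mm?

Let K0's short side be w mm. w · w√2 = 1.42 m² = 1,420,000 mm², so w ≈ 1002.0 mm and w√2 ≈ 1417.1 mm → K0 = 1002 × 1417 mm.
K1: ⌊1417/2⌋ × 1002 = 708 × 1002 mm
K2: ⌊1002/2⌋ × 708 = 501 × 708 mm
K3: ⌊708/2⌋ × 501 = 354 × 501 mm

354 × 501 mm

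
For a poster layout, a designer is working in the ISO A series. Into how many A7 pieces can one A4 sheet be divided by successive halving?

Each ISO step halves the sheet: 1 × A4 → 2 × A5 → 4 × A6 → 8 × A7
From A4 to A7 is 3 halving steps: 2^3 = 8.

8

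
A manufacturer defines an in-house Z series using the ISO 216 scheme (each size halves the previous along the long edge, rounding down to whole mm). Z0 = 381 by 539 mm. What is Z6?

Z1 = 269 × 381 mm (from Z0 by 1 halving).
Z2: ⌊381/2⌋ × 269 = 190 × 269 mm
Z3: ⌊269/2⌋ × 190 = 134 × 190 mm
Z4: ⌊190/2⌋ × 134 = 95 × 134 mm
Z5: ⌊134/2⌋ × 95 = 67 × 95 mm
Z6: ⌊95/2⌋ × 67 = 47 × 67 mm

47 × 67 mm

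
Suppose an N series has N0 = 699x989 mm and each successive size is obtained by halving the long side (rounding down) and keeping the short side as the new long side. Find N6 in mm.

87 × 123 mm

N1: ⌊989/2⌋ × 699 = 494 × 699 mm
N2: ⌊699/2⌋ × 494 = 349 × 494 mm
N3: ⌊494/2⌋ × 349 = 247 × 349 mm
N4: ⌊349/2⌋ × 247 = 174 × 247 mm
N5: ⌊247/2⌋ × 174 = 123 × 174 mm
N6: ⌊174/2⌋ × 123 = 87 × 123 mm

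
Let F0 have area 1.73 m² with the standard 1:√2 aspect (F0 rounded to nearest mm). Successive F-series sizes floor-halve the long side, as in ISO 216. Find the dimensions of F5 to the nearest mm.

195 × 276 mm

Let F0's short side be w mm. w · w√2 = 1.73 m² = 1,730,000 mm², so w ≈ 1106.0 mm and w√2 ≈ 1564.2 mm → F0 = 1106 × 1564 mm.
F1: ⌊1564/2⌋ × 1106 = 782 × 1106 mm
F2: ⌊1106/2⌋ × 782 = 553 × 782 mm
F3: ⌊782/2⌋ × 553 = 391 × 553 mm
F4: ⌊553/2⌋ × 391 = 276 × 391 mm
F5: ⌊391/2⌋ × 276 = 195 × 276 mm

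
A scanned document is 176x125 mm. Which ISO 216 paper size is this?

Aspect ratio 176/125 ≈ 1.408 — close to the ISO √2 ≈ 1.414.
In the B-series (B0 = 1000 × 1414 mm): B6 = 125 × 176 mm.

B6 (125 × 176 mm)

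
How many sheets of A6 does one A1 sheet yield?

32

A1 = 594 × 841 mm; A6 = 105 × 148 mm.
Each halving step doubles the count; 5 steps from A1 to A6.
2^5 = 32.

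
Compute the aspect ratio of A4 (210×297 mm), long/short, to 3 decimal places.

1.414

297 / 210 = 1.414
Matches √2 ≈ 1.414 — the ISO 216 defining ratio.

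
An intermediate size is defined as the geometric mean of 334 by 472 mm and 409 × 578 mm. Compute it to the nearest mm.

370 × 522 mm

Short side: √(334 · 409) = √136606 ≈ 369.6 → 370 mm
Long side: √(472 · 578) = √272816 ≈ 522.3 → 522 mm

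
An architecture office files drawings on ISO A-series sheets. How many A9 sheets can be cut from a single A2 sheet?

128

A2 = 420 × 594 mm; A9 = 37 × 52 mm.
Each halving step doubles the count; 7 steps from A2 to A9.
2^7 = 128.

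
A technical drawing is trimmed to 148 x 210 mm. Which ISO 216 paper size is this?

Aspect ratio 210/148 ≈ 1.419 — close to the ISO √2 ≈ 1.414.
In the A-series (A0 area = 1 m²): A5 = 148 × 210 mm.

A5 (148 × 210 mm)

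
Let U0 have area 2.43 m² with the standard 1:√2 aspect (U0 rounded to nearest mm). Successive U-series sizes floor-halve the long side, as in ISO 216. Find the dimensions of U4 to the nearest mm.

327 × 463 mm

Let U0's short side be w mm. w · w√2 = 2.43 m² = 2,430,000 mm², so w ≈ 1310.8 mm and w√2 ≈ 1853.8 mm → U0 = 1311 × 1854 mm.
U1: ⌊1854/2⌋ × 1311 = 927 × 1311 mm
U2: ⌊1311/2⌋ × 927 = 655 × 927 mm
U3: ⌊927/2⌋ × 655 = 463 × 655 mm
U4: ⌊655/2⌋ × 463 = 327 × 463 mm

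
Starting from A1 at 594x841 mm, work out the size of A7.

A2: ⌊841/2⌋ × 594 = 420 × 594 mm
A3: ⌊594/2⌋ × 420 = 297 × 420 mm
A4: ⌊420/2⌋ × 297 = 210 × 297 mm
A5: ⌊297/2⌋ × 210 = 148 × 210 mm
A6: ⌊210/2⌋ × 148 = 105 × 148 mm
A7: ⌊148/2⌋ × 105 = 74 × 105 mm

74 × 105 mm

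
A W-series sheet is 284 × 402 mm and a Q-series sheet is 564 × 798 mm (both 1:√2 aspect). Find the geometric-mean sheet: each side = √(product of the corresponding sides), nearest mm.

400 × 566 mm

Short side: √(284 · 564) = √160176 ≈ 400.2 → 400 mm
Long side: √(402 · 798) = √320796 ≈ 566.4 → 566 mm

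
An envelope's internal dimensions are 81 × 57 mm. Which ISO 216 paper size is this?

C8 (57 × 81 mm)

Aspect ratio 81/57 ≈ 1.421 — close to the ISO √2 ≈ 1.414.
In the C-series (envelope sizes, between A and B): C8 = 57 × 81 mm.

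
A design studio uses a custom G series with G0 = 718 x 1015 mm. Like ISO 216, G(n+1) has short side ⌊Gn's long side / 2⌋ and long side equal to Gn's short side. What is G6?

G1: ⌊1015/2⌋ × 718 = 507 × 718 mm
G2: ⌊718/2⌋ × 507 = 359 × 507 mm
G3: ⌊507/2⌋ × 359 = 253 × 359 mm
G4: ⌊359/2⌋ × 253 = 179 × 253 mm
G5: ⌊253/2⌋ × 179 = 126 × 179 mm
G6: ⌊179/2⌋ × 126 = 89 × 126 mm

89 × 126 mm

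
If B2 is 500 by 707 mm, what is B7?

B3: ⌊707/2⌋ × 500 = 353 × 500 mm
B4: ⌊500/2⌋ × 353 = 250 × 353 mm
B5: ⌊353/2⌋ × 250 = 176 × 250 mm
B6: ⌊250/2⌋ × 176 = 125 × 176 mm
B7: ⌊176/2⌋ × 125 = 88 × 125 mm

88 × 125 mm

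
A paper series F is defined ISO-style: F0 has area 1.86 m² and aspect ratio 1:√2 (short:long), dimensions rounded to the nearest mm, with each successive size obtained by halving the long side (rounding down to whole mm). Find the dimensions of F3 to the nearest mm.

405 × 573 mm

Let F0's short side be w mm. w · w√2 = 1.86 m² = 1,860,000 mm², so w ≈ 1146.8 mm and w√2 ≈ 1621.9 mm → F0 = 1147 × 1622 mm.
F1: ⌊1622/2⌋ × 1147 = 811 × 1147 mm
F2: ⌊1147/2⌋ × 811 = 573 × 811 mm
F3: ⌊811/2⌋ × 573 = 405 × 573 mm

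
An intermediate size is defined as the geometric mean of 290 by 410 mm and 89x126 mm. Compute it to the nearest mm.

Short side: √(290 · 89) = √25810 ≈ 160.7 → 161 mm
Long side: √(410 · 126) = √51660 ≈ 227.3 → 227 mm

161 × 227 mm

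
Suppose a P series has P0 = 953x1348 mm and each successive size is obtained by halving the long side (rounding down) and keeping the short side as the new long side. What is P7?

P1 = 674 × 953 mm (from P0 by 1 halving).
P2: ⌊953/2⌋ × 674 = 476 × 674 mm
P3: ⌊674/2⌋ × 476 = 337 × 476 mm
P4: ⌊476/2⌋ × 337 = 238 × 337 mm
P5: ⌊337/2⌋ × 238 = 168 × 238 mm
P6: ⌊238/2⌋ × 168 = 119 × 168 mm
P7: ⌊168/2⌋ × 119 = 84 × 119 mm

84 × 119 mm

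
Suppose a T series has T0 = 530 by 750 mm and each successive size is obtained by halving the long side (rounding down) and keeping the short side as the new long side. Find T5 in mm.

93 × 132 mm

T1: ⌊750/2⌋ × 530 = 375 × 530 mm
T2: ⌊530/2⌋ × 375 = 265 × 375 mm
T3: ⌊375/2⌋ × 265 = 187 × 265 mm
T4: ⌊265/2⌋ × 187 = 132 × 187 mm
T5: ⌊187/2⌋ × 132 = 93 × 132 mm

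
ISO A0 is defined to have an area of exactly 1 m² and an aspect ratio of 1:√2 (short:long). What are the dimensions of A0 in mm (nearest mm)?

Let the short side be w mm. Then the long side is w√2 and w · w√2 = 10⁶ mm².
w² = 10⁶/√2, so w = 1000 / 2^(1/4) ≈ 840.9 mm; long side = 1000 · 2^(1/4) ≈ 1189.2 mm.

841 × 1189 mm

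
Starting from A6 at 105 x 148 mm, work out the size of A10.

A7: ⌊148/2⌋ × 105 = 74 × 105 mm
A8: ⌊105/2⌋ × 74 = 52 × 74 mm
A9: ⌊74/2⌋ × 52 = 37 × 52 mm
A10: ⌊52/2⌋ × 37 = 26 × 37 mm

26 × 37 mm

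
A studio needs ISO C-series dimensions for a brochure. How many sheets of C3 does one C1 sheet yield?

4

Each ISO step halves the sheet: 1 × C1 → 2 × C2 → 4 × C3
From C1 to C3 is 2 halving steps: 2^2 = 4.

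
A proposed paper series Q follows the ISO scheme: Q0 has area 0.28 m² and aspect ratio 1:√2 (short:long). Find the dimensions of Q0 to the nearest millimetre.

Let the short side be w mm. Then w · w√2 = 0.28 m² = 280,000 mm².
w² = 280,000/√2, so w ≈ 445.0 mm; long side = w√2 ≈ 629.3 mm.

445 × 629 mm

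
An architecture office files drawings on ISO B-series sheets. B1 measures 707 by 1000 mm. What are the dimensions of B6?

B2: ⌊1000/2⌋ × 707 = 500 × 707 mm
B3: ⌊707/2⌋ × 500 = 353 × 500 mm
B4: ⌊500/2⌋ × 353 = 250 × 353 mm
B5: ⌊353/2⌋ × 250 = 176 × 250 mm
B6: ⌊250/2⌋ × 176 = 125 × 176 mm

125 × 176 mm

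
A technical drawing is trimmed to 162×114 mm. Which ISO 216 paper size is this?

C6 (114 × 162 mm)

Aspect ratio 162/114 ≈ 1.421 — close to the ISO √2 ≈ 1.414.
In the C-series (envelope sizes, between A and B): C6 = 114 × 162 mm.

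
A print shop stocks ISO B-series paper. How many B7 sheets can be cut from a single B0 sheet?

Each ISO step halves the sheet: 1 × B0 → 2 × B1 → 4 × B2 → 8 × B3 → …
From B0 to B7 is 7 halving steps: 2^7 = 128.

128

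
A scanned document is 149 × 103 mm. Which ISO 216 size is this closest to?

A6 (105 × 148 mm)

Aspect ratio 149/103 ≈ 1.447 (ISO target is √2 ≈ 1.414).
In the A-series (A0 area = 1 m²): A6 = 105 × 148 mm.
Off by 3 mm total — nearest standard size.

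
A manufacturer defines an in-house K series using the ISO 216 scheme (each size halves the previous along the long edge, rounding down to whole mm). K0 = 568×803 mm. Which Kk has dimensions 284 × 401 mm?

K2

K0: 568 × 803 mm
K1: 401 × 568 mm
K2: 284 × 401 mm
K3: 200 × 284 mm
→ matches K2.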